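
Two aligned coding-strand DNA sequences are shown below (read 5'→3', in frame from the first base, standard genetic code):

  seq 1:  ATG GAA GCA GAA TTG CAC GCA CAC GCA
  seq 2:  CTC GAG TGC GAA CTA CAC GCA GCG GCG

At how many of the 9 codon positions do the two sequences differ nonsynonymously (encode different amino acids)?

3

Codon 1: ATG Met / CTC Leu — nonsynonymous.
Codon 2: GAA Glu / GAG Glu — synonymous.
Codon 3: GCA Ala / TGC Cys — nonsynonymous.
Codon 4: GAA Glu / GAA Glu — identical.
Codon 5: TTG Leu / CTA Leu — synonymous.
Codon 6: CAC His / CAC His — identical.
Codon 7: GCA Ala / GCA Ala — identical.
Codon 8: CAC His / GCG Ala — nonsynonymous.
Codon 9: GCA Ala / GCG Ala — synonymous.
Nonsynonymous differences: 3.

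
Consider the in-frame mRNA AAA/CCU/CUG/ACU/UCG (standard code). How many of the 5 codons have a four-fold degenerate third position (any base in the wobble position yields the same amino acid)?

4

Codon 1 AAA (Lys): third position 2-fold.
Codon 2 CCU (Pro): third position 4-fold.
Codon 3 CUG (Leu): third position 4-fold.
Codon 4 ACU (Thr): third position 4-fold.
Codon 5 UCG (Ser): third position 4-fold.
Four-fold degenerate third positions: 4.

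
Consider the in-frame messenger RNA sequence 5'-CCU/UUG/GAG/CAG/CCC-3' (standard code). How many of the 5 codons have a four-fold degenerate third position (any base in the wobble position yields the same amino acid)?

Codon 1 CCU (Pro): third position 4-fold.
Codon 2 UUG (Leu): third position 2-fold.
Codon 3 GAG (Glu): third position 2-fold.
Codon 4 CAG (Gln): third position 2-fold.
Codon 5 CCC (Pro): third position 4-fold.
Four-fold degenerate third positions: 2.

2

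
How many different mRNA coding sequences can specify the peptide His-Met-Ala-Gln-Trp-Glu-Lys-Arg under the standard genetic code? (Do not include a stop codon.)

His: 2 codons.
Met: 1 codon.
Ala: 4 codons.
Gln: 2 codons.
Trp: 1 codon.
Glu: 2 codons.
Lys: 2 codons.
Arg: 6 codons.
2 × 1 × 4 × 2 × 1 × 2 × 2 × 6 = 384.

384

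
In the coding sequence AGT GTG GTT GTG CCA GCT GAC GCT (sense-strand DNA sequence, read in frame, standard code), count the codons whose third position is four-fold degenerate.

6

Codon 1 AGT (Ser): third position 2-fold.
Codon 2 GTG (Val): third position 4-fold.
Codon 3 GTT (Val): third position 4-fold.
Codon 4 GTG (Val): third position 4-fold.
Codon 5 CCA (Pro): third position 4-fold.
Codon 6 GCT (Ala): third position 4-fold.
Codon 7 GAC (Asp): third position 2-fold.
Codon 8 GCT (Ala): third position 4-fold.
Four-fold degenerate third positions: 6.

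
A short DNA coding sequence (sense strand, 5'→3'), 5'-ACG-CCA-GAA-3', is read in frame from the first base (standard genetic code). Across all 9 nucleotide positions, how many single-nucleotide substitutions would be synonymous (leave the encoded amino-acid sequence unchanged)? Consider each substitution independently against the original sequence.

Codon 1 (ACG, Thr): 3 synonymous substitutions.
Codon 2 (CCA, Pro): 3 synonymous substitutions.
Codon 3 (GAA, Glu): 1 synonymous substitution.
Total: 3 + 3 + 1 = 7.

7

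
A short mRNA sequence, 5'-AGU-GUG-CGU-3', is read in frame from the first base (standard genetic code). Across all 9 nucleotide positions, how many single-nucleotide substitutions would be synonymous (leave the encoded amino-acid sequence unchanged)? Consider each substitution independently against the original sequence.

Codon 1 (AGU, Ser): 1 synonymous substitution.
Codon 2 (GUG, Val): 3 synonymous substitutions.
Codon 3 (CGU, Arg): 3 synonymous substitutions.
Total: 1 + 3 + 3 = 7.

7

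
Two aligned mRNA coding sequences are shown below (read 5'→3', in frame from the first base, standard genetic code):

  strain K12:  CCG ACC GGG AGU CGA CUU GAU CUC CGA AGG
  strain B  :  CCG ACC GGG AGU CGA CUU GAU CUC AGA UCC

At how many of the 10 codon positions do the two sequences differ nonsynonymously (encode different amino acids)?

1

Codon 1: CCG Pro / CCG Pro — identical.
Codon 2: ACC Thr / ACC Thr — identical.
Codon 3: GGG Gly / GGG Gly — identical.
Codon 4: AGU Ser / AGU Ser — identical.
Codon 5: CGA Arg / CGA Arg — identical.
Codon 6: CUU Leu / CUU Leu — identical.
Codon 7: GAU Asp / GAU Asp — identical.
Codon 8: CUC Leu / CUC Leu — identical.
Codon 9: CGA Arg / AGA Arg — synonymous.
Codon 10: AGG Arg / UCC Ser — nonsynonymous.
Nonsynonymous differences: 1.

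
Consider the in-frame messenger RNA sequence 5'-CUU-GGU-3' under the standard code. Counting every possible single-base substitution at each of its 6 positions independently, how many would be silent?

Codon 1 (CUU, Leu): 3 synonymous substitutions.
Codon 2 (GGU, Gly): 3 synonymous substitutions.
Total: 3 + 3 = 6.

6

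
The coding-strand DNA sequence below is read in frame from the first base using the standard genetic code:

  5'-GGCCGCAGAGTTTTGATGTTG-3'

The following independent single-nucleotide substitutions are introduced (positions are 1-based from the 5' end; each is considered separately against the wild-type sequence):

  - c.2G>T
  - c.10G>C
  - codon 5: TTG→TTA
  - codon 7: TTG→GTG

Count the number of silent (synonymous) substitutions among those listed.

1

Codon 1: GGC (Gly) → GTC (Val) — missense.
Codon 4: GTT (Val) → CTT (Leu) — missense.
Codon 5: TTG (Leu) → TTA (Leu) — synonymous.
Codon 7: TTG (Leu) → GTG (Val) — missense.
Synonymous: 1 of 4.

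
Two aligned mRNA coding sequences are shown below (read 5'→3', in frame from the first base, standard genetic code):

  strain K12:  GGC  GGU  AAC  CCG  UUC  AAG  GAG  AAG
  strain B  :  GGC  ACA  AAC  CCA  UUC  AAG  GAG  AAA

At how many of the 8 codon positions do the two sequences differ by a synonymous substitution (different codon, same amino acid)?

2

Codon 1: GGC Gly / GGC Gly — identical.
Codon 2: GGU Gly / ACA Thr — nonsynonymous.
Codon 3: AAC Asn / AAC Asn — identical.
Codon 4: CCG Pro / CCA Pro — synonymous.
Codon 5: UUC Phe / UUC Phe — identical.
Codon 6: AAG Lys / AAG Lys — identical.
Codon 7: GAG Glu / GAG Glu — identical.
Codon 8: AAG Lys / AAA Lys — synonymous.
Synonymous differences: 2.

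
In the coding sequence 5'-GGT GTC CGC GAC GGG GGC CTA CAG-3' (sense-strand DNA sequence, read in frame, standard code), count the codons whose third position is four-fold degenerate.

6

Codon 1 GGT (Gly): third position 4-fold.
Codon 2 GTC (Val): third position 4-fold.
Codon 3 CGC (Arg): third position 4-fold.
Codon 4 GAC (Asp): third position 2-fold.
Codon 5 GGG (Gly): third position 4-fold.
Codon 6 GGC (Gly): third position 4-fold.
Codon 7 CTA (Leu): third position 4-fold.
Codon 8 CAG (Gln): third position 2-fold.
Four-fold degenerate third positions: 6.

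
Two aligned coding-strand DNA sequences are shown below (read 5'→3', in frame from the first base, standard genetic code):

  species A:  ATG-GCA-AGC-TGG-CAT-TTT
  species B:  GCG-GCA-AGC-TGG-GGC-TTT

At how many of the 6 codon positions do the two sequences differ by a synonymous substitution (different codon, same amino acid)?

0

Codon 1: ATG Met / GCG Ala — nonsynonymous.
Codon 2: GCA Ala / GCA Ala — identical.
Codon 3: AGC Ser / AGC Ser — identical.
Codon 4: TGG Trp / TGG Trp — identical.
Codon 5: CAT His / GGC Gly — nonsynonymous.
Codon 6: TTT Phe / TTT Phe — identical.
Synonymous differences: 0.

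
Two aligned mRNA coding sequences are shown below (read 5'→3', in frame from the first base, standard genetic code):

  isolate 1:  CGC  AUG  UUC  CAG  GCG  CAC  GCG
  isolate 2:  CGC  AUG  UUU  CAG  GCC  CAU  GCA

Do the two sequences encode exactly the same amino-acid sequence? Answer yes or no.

Codon 1: CGC Arg / CGC Arg — identical.
Codon 2: AUG Met / AUG Met — identical.
Codon 3: UUC Phe / UUU Phe — synonymous.
Codon 4: CAG Gln / CAG Gln — identical.
Codon 5: GCG Ala / GCC Ala — synonymous.
Codon 6: CAC His / CAU His — synonymous.
Codon 7: GCG Ala / GCA Ala — synonymous.
Nonsynonymous differences: 0 → same protein.

yes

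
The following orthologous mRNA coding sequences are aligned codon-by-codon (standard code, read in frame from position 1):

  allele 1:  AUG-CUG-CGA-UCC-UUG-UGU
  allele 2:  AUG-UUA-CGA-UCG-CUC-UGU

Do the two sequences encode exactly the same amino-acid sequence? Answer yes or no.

yes

Codon 1: AUG Met / AUG Met — identical.
Codon 2: CUG Leu / UUA Leu — synonymous.
Codon 3: CGA Arg / CGA Arg — identical.
Codon 4: UCC Ser / UCG Ser — synonymous.
Codon 5: UUG Leu / CUC Leu — synonymous.
Codon 6: UGU Cys / UGU Cys — identical.
Nonsynonymous differences: 0 → same protein.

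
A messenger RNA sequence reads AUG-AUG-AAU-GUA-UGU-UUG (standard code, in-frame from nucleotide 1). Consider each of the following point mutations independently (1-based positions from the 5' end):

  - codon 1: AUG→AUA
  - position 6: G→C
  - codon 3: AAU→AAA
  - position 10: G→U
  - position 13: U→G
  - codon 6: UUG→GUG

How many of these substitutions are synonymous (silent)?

0

Codon 1: AUG (Met) → AUA (Ile) — missense.
Codon 2: AUG (Met) → AUC (Ile) — missense.
Codon 3: AAU (Asn) → AAA (Lys) — missense.
Codon 4: GUA (Val) → UUA (Leu) — missense.
Codon 5: UGU (Cys) → GGU (Gly) — missense.
Codon 6: UUG (Leu) → GUG (Val) — missense.
Synonymous: 0 of 6.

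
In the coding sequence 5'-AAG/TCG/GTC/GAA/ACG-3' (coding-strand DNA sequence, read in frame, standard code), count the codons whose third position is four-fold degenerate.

Codon 1 AAG (Lys): third position 2-fold.
Codon 2 TCG (Ser): third position 4-fold.
Codon 3 GTC (Val): third position 4-fold.
Codon 4 GAA (Glu): third position 2-fold.
Codon 5 ACG (Thr): third position 4-fold.
Four-fold degenerate third positions: 3.

3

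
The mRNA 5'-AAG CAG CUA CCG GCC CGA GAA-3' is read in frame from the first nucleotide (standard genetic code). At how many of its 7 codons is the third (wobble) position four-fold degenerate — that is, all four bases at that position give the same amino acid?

Codon 1 AAG (Lys): third position 2-fold.
Codon 2 CAG (Gln): third position 2-fold.
Codon 3 CUA (Leu): third position 4-fold.
Codon 4 CCG (Pro): third position 4-fold.
Codon 5 GCC (Ala): third position 4-fold.
Codon 6 CGA (Arg): third position 4-fold.
Codon 7 GAA (Glu): third position 2-fold.
Four-fold degenerate third positions: 4.

4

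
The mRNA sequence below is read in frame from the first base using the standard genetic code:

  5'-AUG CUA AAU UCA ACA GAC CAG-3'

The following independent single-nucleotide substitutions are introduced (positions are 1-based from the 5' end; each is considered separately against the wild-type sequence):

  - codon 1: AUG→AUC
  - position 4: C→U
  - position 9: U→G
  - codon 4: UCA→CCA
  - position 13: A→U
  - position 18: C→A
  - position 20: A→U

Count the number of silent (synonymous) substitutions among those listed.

Codon 1: AUG (Met) → AUC (Ile) — missense.
Codon 2: CUA (Leu) → UUA (Leu) — synonymous.
Codon 3: AAU (Asn) → AAG (Lys) — missense.
Codon 4: UCA (Ser) → CCA (Pro) — missense.
Codon 5: ACA (Thr) → UCA (Ser) — missense.
Codon 6: GAC (Asp) → GAA (Glu) — missense.
Codon 7: CAG (Gln) → CUG (Leu) — missense.
Synonymous: 1 of 7.

1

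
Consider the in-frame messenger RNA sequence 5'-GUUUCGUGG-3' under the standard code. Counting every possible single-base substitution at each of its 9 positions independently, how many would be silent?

6

Codon 1 (GUU, Val): 3 synonymous substitutions.
Codon 2 (UCG, Ser): 3 synonymous substitutions.
Codon 3 (UGG, Trp): 0 synonymous substitutions.
Total: 3 + 3 + 0 = 6.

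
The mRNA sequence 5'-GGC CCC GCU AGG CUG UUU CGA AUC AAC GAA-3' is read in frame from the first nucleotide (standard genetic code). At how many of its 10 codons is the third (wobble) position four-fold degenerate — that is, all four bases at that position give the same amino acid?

Codon 1 GGC (Gly): third position 4-fold.
Codon 2 CCC (Pro): third position 4-fold.
Codon 3 GCU (Ala): third position 4-fold.
Codon 4 AGG (Arg): third position 2-fold.
Codon 5 CUG (Leu): third position 4-fold.
Codon 6 UUU (Phe): third position 2-fold.
Codon 7 CGA (Arg): third position 4-fold.
Codon 8 AUC (Ile): third position 3-fold.
Codon 9 AAC (Asn): third position 2-fold.
Codon 10 GAA (Glu): third position 2-fold.
Four-fold degenerate third positions: 5.

5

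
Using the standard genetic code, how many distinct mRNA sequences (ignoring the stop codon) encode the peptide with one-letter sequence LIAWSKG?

3456

Leu: 6 codons.
Ile: 3 codons.
Ala: 4 codons.
Trp: 1 codon.
Ser: 6 codons.
Lys: 2 codons.
Gly: 4 codons.
6 × 3 × 4 × 1 × 6 × 2 × 4 = 3456.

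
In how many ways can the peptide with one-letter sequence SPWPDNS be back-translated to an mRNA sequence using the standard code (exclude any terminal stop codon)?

2304

Ser: 6 codons.
Pro: 4 codons.
Trp: 1 codon.
Pro: 4 codons.
Asp: 2 codons.
Asn: 2 codons.
Ser: 6 codons.
6 × 4 × 1 × 4 × 2 × 2 × 6 = 2304.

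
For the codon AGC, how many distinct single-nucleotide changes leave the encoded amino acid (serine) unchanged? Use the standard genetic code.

1

Position 1: none → 0 synonymous.
Position 2: none → 0 synonymous.
Position 3: AGU → 1 synonymous.
Total: 0 + 0 + 1 = 1.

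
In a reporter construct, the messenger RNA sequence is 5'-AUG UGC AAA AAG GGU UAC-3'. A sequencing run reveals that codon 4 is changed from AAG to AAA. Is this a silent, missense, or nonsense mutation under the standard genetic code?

Position 12 falls in codon 4: AAG → Lys.
After the substitution the codon is AAA → Lys.
Both encode Lys, so the change is synonymous.

silent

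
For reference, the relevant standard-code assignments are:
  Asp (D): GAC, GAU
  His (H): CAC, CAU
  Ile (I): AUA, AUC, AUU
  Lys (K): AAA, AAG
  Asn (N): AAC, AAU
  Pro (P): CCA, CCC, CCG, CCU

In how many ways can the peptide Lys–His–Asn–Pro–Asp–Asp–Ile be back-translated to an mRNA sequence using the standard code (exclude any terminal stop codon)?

384

Lys: 2 codons.
His: 2 codons.
Asn: 2 codons.
Pro: 4 codons.
Asp: 2 codons.
Asp: 2 codons.
Ile: 3 codons.
2 × 2 × 2 × 4 × 2 × 2 × 3 = 384.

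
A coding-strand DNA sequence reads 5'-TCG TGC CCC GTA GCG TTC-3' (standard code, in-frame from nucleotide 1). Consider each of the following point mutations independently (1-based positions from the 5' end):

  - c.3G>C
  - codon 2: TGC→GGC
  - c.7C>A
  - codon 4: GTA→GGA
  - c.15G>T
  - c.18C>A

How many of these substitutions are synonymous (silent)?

Codon 1: TCG (Ser) → TCC (Ser) — synonymous.
Codon 2: TGC (Cys) → GGC (Gly) — missense.
Codon 3: CCC (Pro) → ACC (Thr) — missense.
Codon 4: GTA (Val) → GGA (Gly) — missense.
Codon 5: GCG (Ala) → GCT (Ala) — synonymous.
Codon 6: TTC (Phe) → TTA (Leu) — missense.
Synonymous: 2 of 6.

2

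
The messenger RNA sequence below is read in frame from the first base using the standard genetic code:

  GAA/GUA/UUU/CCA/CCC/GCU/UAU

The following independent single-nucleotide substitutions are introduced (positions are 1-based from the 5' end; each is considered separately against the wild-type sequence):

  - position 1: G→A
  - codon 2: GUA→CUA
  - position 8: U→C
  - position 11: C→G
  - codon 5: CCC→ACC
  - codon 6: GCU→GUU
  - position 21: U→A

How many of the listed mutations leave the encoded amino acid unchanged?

0

Codon 1: GAA (Glu) → AAA (Lys) — missense.
Codon 2: GUA (Val) → CUA (Leu) — missense.
Codon 3: UUU (Phe) → UCU (Ser) — missense.
Codon 4: CCA (Pro) → CGA (Arg) — missense.
Codon 5: CCC (Pro) → ACC (Thr) — missense.
Codon 6: GCU (Ala) → GUU (Val) — missense.
Codon 7: UAU (Tyr) → UAA (Stop) — nonsense.
Synonymous: 0 of 7.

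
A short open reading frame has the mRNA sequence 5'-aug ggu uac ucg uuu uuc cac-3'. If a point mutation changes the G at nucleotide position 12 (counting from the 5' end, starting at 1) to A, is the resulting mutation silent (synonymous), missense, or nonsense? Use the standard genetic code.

Position 12 falls in codon 4: UCG → Ser.
After the substitution the codon is UCA → Ser.
Both encode Ser, so the change is synonymous.

silent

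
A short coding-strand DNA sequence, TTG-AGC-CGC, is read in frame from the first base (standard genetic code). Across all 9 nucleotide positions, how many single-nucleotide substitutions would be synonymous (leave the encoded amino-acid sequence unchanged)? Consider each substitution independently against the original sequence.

6

Codon 1 (TTG, Leu): 2 synonymous substitutions.
Codon 2 (AGC, Ser): 1 synonymous substitution.
Codon 3 (CGC, Arg): 3 synonymous substitutions.
Total: 2 + 1 + 3 = 6.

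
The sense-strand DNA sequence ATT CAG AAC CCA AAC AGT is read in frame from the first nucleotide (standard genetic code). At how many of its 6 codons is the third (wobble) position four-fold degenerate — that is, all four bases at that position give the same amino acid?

1

Codon 1 ATT (Ile): third position 3-fold.
Codon 2 CAG (Gln): third position 2-fold.
Codon 3 AAC (Asn): third position 2-fold.
Codon 4 CCA (Pro): third position 4-fold.
Codon 5 AAC (Asn): third position 2-fold.
Codon 6 AGT (Ser): third position 2-fold.
Four-fold degenerate third positions: 1.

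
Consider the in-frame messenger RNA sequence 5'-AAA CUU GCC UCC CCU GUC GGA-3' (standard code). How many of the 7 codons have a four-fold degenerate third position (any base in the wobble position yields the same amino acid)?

Codon 1 AAA (Lys): third position 2-fold.
Codon 2 CUU (Leu): third position 4-fold.
Codon 3 GCC (Ala): third position 4-fold.
Codon 4 UCC (Ser): third position 4-fold.
Codon 5 CCU (Pro): third position 4-fold.
Codon 6 GUC (Val): third position 4-fold.
Codon 7 GGA (Gly): third position 4-fold.
Four-fold degenerate third positions: 6.

6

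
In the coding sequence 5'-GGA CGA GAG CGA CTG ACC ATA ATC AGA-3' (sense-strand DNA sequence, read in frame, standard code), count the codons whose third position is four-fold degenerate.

Codon 1 GGA (Gly): third position 4-fold.
Codon 2 CGA (Arg): third position 4-fold.
Codon 3 GAG (Glu): third position 2-fold.
Codon 4 CGA (Arg): third position 4-fold.
Codon 5 CTG (Leu): third position 4-fold.
Codon 6 ACC (Thr): third position 4-fold.
Codon 7 ATA (Ile): third position 3-fold.
Codon 8 ATC (Ile): third position 3-fold.
Codon 9 AGA (Arg): third position 2-fold.
Four-fold degenerate third positions: 5.

5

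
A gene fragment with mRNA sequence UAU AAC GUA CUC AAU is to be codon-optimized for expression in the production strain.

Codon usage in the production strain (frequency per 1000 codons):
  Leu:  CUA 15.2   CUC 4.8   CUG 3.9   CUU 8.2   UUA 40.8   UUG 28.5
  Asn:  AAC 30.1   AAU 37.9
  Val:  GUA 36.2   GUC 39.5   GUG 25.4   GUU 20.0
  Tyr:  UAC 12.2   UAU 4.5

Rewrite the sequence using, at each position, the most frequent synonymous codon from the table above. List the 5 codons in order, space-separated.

Codon 1 (Tyr): best is UAC at 12.2.
Codon 2 (Asn): best is AAU at 37.9.
Codon 3 (Val): best is GUC at 39.5.
Codon 4 (Leu): best is UUA at 40.8.
Codon 5 (Asn): best is AAU at 37.9.

UAC AAU GUC UUA AAU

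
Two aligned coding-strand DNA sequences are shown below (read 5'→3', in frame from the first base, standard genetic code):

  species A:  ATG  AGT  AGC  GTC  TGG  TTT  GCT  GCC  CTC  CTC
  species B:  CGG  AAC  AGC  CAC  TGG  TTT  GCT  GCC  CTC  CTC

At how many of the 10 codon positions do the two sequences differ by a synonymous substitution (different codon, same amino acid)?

Codon 1: ATG Met / CGG Arg — nonsynonymous.
Codon 2: AGT Ser / AAC Asn — nonsynonymous.
Codon 3: AGC Ser / AGC Ser — identical.
Codon 4: GTC Val / CAC His — nonsynonymous.
Codon 5: TGG Trp / TGG Trp — identical.
Codon 6: TTT Phe / TTT Phe — identical.
Codon 7: GCT Ala / GCT Ala — identical.
Codon 8: GCC Ala / GCC Ala — identical.
Codon 9: CTC Leu / CTC Leu — identical.
Codon 10: CTC Leu / CTC Leu — identical.
Synonymous differences: 0.

0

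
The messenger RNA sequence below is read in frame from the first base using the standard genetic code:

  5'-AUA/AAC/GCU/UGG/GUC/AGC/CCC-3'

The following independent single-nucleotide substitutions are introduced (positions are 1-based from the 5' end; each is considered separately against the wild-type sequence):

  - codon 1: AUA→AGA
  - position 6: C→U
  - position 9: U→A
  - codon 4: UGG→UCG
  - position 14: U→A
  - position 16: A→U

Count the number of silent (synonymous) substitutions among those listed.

2

Codon 1: AUA (Ile) → AGA (Arg) — missense.
Codon 2: AAC (Asn) → AAU (Asn) — synonymous.
Codon 3: GCU (Ala) → GCA (Ala) — synonymous.
Codon 4: UGG (Trp) → UCG (Ser) — missense.
Codon 5: GUC (Val) → GAC (Asp) — missense.
Codon 6: AGC (Ser) → UGC (Cys) — missense.
Synonymous: 2 of 6.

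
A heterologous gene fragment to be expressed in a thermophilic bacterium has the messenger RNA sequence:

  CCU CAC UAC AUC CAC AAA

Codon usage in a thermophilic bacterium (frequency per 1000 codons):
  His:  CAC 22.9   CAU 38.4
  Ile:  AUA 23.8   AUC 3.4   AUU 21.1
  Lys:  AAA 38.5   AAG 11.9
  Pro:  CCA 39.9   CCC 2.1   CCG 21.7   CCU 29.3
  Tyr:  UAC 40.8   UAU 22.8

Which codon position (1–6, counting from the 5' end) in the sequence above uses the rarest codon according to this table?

Codon 1 CCU (Pro): 29.3 per 1000.
Codon 2 CAC (His): 22.9 per 1000.
Codon 3 UAC (Tyr): 40.8 per 1000.
Codon 4 AUC (Ile): 3.4 per 1000.
Codon 5 CAC (His): 22.9 per 1000.
Codon 6 AAA (Lys): 38.5 per 1000.
Lowest frequency is 3.4 at codon 4.

4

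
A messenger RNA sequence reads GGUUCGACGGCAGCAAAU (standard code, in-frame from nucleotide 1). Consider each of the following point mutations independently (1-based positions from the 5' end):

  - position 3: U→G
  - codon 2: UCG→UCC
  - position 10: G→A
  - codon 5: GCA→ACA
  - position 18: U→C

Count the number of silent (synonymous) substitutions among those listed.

3

Codon 1: GGU (Gly) → GGG (Gly) — synonymous.
Codon 2: UCG (Ser) → UCC (Ser) — synonymous.
Codon 4: GCA (Ala) → ACA (Thr) — missense.
Codon 5: GCA (Ala) → ACA (Thr) — missense.
Codon 6: AAU (Asn) → AAC (Asn) — synonymous.
Synonymous: 3 of 5.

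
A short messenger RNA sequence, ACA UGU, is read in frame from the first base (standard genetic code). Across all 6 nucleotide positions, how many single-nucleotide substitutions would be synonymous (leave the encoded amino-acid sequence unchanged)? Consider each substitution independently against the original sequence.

4

Codon 1 (ACA, Thr): 3 synonymous substitutions.
Codon 2 (UGU, Cys): 1 synonymous substitution.
Total: 3 + 1 = 4.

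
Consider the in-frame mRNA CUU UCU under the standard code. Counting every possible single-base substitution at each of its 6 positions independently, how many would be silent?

Codon 1 (CUU, Leu): 3 synonymous substitutions.
Codon 2 (UCU, Ser): 3 synonymous substitutions.
Total: 3 + 3 = 6.

6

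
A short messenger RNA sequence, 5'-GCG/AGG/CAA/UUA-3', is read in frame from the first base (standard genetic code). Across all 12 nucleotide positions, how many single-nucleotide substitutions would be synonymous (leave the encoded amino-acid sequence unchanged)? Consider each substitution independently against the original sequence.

8

Codon 1 (GCG, Ala): 3 synonymous substitutions.
Codon 2 (AGG, Arg): 2 synonymous substitutions.
Codon 3 (CAA, Gln): 1 synonymous substitution.
Codon 4 (UUA, Leu): 2 synonymous substitutions.
Total: 3 + 2 + 1 + 2 = 8.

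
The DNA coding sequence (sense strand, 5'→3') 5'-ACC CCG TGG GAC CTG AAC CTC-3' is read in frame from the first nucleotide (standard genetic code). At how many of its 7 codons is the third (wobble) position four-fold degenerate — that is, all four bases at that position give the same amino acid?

Codon 1 ACC (Thr): third position 4-fold.
Codon 2 CCG (Pro): third position 4-fold.
Codon 3 TGG (Trp): third position 1-fold.
Codon 4 GAC (Asp): third position 2-fold.
Codon 5 CTG (Leu): third position 4-fold.
Codon 6 AAC (Asn): third position 2-fold.
Codon 7 CTC (Leu): third position 4-fold.
Four-fold degenerate third positions: 4.

4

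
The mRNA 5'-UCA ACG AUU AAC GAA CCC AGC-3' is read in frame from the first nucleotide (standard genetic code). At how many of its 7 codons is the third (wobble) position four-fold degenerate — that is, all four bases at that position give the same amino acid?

3

Codon 1 UCA (Ser): third position 4-fold.
Codon 2 ACG (Thr): third position 4-fold.
Codon 3 AUU (Ile): third position 3-fold.
Codon 4 AAC (Asn): third position 2-fold.
Codon 5 GAA (Glu): third position 2-fold.
Codon 6 CCC (Pro): third position 4-fold.
Codon 7 AGC (Ser): third position 2-fold.
Four-fold degenerate third positions: 3.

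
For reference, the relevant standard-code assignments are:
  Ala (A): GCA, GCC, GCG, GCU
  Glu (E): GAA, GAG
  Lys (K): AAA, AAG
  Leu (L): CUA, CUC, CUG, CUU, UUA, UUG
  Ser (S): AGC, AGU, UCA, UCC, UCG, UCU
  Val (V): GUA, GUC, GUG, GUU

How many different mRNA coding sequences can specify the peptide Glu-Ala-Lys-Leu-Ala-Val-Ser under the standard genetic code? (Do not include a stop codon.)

Glu: 2 codons.
Ala: 4 codons.
Lys: 2 codons.
Leu: 6 codons.
Ala: 4 codons.
Val: 4 codons.
Ser: 6 codons.
2 × 4 × 2 × 6 × 4 × 4 × 6 = 9216.

9216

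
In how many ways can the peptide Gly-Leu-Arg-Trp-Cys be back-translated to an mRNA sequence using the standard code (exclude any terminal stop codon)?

288

Gly: 4 codons.
Leu: 6 codons.
Arg: 6 codons.
Trp: 1 codon.
Cys: 2 codons.
4 × 6 × 6 × 1 × 2 = 288.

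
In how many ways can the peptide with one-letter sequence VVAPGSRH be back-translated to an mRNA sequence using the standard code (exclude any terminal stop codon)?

Val: 4 codons.
Val: 4 codons.
Ala: 4 codons.
Pro: 4 codons.
Gly: 4 codons.
Ser: 6 codons.
Arg: 6 codons.
His: 2 codons.
4 × 4 × 4 × 4 × 4 × 6 × 6 × 2 = 73728.

73728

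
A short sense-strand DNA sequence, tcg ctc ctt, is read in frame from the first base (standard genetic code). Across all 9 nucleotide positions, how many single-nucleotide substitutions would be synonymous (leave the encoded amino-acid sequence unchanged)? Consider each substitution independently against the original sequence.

Codon 1 (TCG, Ser): 3 synonymous substitutions.
Codon 2 (CTC, Leu): 3 synonymous substitutions.
Codon 3 (CTT, Leu): 3 synonymous substitutions.
Total: 3 + 3 + 3 = 9.

9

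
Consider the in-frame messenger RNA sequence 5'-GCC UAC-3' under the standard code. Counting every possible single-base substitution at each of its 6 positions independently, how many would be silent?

4

Codon 1 (GCC, Ala): 3 synonymous substitutions.
Codon 2 (UAC, Tyr): 1 synonymous substitution.
Total: 3 + 1 = 4.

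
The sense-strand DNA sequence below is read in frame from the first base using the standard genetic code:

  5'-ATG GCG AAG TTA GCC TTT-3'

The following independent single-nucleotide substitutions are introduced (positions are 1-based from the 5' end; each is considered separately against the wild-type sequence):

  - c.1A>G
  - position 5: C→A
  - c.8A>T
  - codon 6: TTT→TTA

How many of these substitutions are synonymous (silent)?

0

Codon 1: ATG (Met) → GTG (Val) — missense.
Codon 2: GCG (Ala) → GAG (Glu) — missense.
Codon 3: AAG (Lys) → ATG (Met) — missense.
Codon 6: TTT (Phe) → TTA (Leu) — missense.
Synonymous: 0 of 4.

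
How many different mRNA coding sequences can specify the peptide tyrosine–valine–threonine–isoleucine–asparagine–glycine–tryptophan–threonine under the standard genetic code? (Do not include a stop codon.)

3072

Tyr: 2 codons.
Val: 4 codons.
Thr: 4 codons.
Ile: 3 codons.
Asn: 2 codons.
Gly: 4 codons.
Trp: 1 codon.
Thr: 4 codons.
2 × 4 × 4 × 3 × 2 × 4 × 1 × 4 = 3072.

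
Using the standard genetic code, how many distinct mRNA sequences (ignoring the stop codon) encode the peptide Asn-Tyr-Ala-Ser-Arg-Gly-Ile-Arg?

Asn: 2 codons.
Tyr: 2 codons.
Ala: 4 codons.
Ser: 6 codons.
Arg: 6 codons.
Gly: 4 codons.
Ile: 3 codons.
Arg: 6 codons.
2 × 2 × 4 × 6 × 6 × 4 × 3 × 6 = 41472.

41472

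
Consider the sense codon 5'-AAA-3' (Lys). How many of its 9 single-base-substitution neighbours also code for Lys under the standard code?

Position 1: none → 0 synonymous.
Position 2: none → 0 synonymous.
Position 3: AAG → 1 synonymous.
Total: 0 + 0 + 1 = 1.

1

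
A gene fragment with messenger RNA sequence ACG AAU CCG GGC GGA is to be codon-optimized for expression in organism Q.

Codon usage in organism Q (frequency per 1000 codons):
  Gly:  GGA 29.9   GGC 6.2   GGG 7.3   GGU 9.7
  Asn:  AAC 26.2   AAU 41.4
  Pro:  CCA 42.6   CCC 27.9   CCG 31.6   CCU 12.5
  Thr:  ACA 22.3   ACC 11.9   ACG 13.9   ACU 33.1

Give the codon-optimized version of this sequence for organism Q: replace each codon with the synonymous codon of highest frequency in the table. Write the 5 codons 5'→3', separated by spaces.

Codon 1 (Thr): best is ACU at 33.1.
Codon 2 (Asn): best is AAU at 41.4.
Codon 3 (Pro): best is CCA at 42.6.
Codon 4 (Gly): best is GGA at 29.9.
Codon 5 (Gly): best is GGA at 29.9.

ACU AAU CCA GGA GGA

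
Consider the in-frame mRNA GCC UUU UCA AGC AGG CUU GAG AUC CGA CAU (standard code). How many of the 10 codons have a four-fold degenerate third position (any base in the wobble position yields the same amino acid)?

4

Codon 1 GCC (Ala): third position 4-fold.
Codon 2 UUU (Phe): third position 2-fold.
Codon 3 UCA (Ser): third position 4-fold.
Codon 4 AGC (Ser): third position 2-fold.
Codon 5 AGG (Arg): third position 2-fold.
Codon 6 CUU (Leu): third position 4-fold.
Codon 7 GAG (Glu): third position 2-fold.
Codon 8 AUC (Ile): third position 3-fold.
Codon 9 CGA (Arg): third position 4-fold.
Codon 10 CAU (His): third position 2-fold.
Four-fold degenerate third positions: 4.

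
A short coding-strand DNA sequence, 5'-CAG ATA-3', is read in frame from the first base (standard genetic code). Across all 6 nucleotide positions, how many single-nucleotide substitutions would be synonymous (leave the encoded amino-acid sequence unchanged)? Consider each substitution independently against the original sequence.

Codon 1 (CAG, Gln): 1 synonymous substitution.
Codon 2 (ATA, Ile): 2 synonymous substitutions.
Total: 1 + 2 = 3.

3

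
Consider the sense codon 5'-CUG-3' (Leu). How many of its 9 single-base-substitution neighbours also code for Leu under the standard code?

4

Position 1: UUG → 1 synonymous.
Position 2: none → 0 synonymous.
Position 3: CUU, CUC, CUA → 3 synonymous.
Total: 1 + 0 + 3 = 4.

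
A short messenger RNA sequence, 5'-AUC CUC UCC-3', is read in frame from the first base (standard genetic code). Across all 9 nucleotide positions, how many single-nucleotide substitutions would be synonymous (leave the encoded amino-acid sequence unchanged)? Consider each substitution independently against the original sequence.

Codon 1 (AUC, Ile): 2 synonymous substitutions.
Codon 2 (CUC, Leu): 3 synonymous substitutions.
Codon 3 (UCC, Ser): 3 synonymous substitutions.
Total: 2 + 3 + 3 = 8.

8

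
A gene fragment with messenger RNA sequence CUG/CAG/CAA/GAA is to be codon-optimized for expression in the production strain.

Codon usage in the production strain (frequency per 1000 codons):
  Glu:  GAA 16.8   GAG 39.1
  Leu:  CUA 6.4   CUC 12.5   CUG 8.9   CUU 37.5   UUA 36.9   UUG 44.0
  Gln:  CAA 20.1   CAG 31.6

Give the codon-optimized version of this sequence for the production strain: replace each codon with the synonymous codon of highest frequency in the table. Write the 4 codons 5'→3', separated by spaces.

Codon 1 (Leu): best is UUG at 44.0.
Codon 2 (Gln): best is CAG at 31.6.
Codon 3 (Gln): best is CAG at 31.6.
Codon 4 (Glu): best is GAG at 39.1.

UUG CAG CAG GAG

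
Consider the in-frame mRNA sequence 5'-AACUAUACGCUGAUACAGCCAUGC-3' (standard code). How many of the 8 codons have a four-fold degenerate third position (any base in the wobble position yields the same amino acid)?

Codon 1 AAC (Asn): third position 2-fold.
Codon 2 UAU (Tyr): third position 2-fold.
Codon 3 ACG (Thr): third position 4-fold.
Codon 4 CUG (Leu): third position 4-fold.
Codon 5 AUA (Ile): third position 3-fold.
Codon 6 CAG (Gln): third position 2-fold.
Codon 7 CCA (Pro): third position 4-fold.
Codon 8 UGC (Cys): third position 2-fold.
Four-fold degenerate third positions: 3.

3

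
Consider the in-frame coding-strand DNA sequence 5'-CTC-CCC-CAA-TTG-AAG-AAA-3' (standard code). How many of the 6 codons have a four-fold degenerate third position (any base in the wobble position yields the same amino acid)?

2

Codon 1 CTC (Leu): third position 4-fold.
Codon 2 CCC (Pro): third position 4-fold.
Codon 3 CAA (Gln): third position 2-fold.
Codon 4 TTG (Leu): third position 2-fold.
Codon 5 AAG (Lys): third position 2-fold.
Codon 6 AAA (Lys): third position 2-fold.
Four-fold degenerate third positions: 2.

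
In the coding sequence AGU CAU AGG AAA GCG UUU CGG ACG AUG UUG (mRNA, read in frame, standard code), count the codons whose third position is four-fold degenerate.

Codon 1 AGU (Ser): third position 2-fold.
Codon 2 CAU (His): third position 2-fold.
Codon 3 AGG (Arg): third position 2-fold.
Codon 4 AAA (Lys): third position 2-fold.
Codon 5 GCG (Ala): third position 4-fold.
Codon 6 UUU (Phe): third position 2-fold.
Codon 7 CGG (Arg): third position 4-fold.
Codon 8 ACG (Thr): third position 4-fold.
Codon 9 AUG (Met): third position 1-fold.
Codon 10 UUG (Leu): third position 2-fold.
Four-fold degenerate third positions: 3.

3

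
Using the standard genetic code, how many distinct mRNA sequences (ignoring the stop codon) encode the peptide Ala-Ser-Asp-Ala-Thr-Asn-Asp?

3072

Ala: 4 codons.
Ser: 6 codons.
Asp: 2 codons.
Ala: 4 codons.
Thr: 4 codons.
Asn: 2 codons.
Asp: 2 codons.
4 × 6 × 2 × 4 × 4 × 2 × 2 = 3072.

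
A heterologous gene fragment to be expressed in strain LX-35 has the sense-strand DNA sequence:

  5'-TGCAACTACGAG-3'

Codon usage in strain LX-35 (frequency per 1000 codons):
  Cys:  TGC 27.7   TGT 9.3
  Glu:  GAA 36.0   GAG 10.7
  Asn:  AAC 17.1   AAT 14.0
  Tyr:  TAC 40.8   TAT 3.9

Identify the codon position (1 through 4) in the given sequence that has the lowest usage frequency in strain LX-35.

Codon 1 TGC (Cys): 27.7 per 1000.
Codon 2 AAC (Asn): 17.1 per 1000.
Codon 3 TAC (Tyr): 40.8 per 1000.
Codon 4 GAG (Glu): 10.7 per 1000.
Lowest frequency is 10.7 at codon 4.

4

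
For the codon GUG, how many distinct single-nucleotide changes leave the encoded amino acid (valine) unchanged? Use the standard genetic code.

Position 1: none → 0 synonymous.
Position 2: none → 0 synonymous.
Position 3: GUU, GUC, GUA → 3 synonymous.
Total: 0 + 0 + 3 = 3.

3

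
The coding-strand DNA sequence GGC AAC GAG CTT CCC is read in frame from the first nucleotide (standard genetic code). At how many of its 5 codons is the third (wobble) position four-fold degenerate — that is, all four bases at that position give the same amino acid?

3

Codon 1 GGC (Gly): third position 4-fold.
Codon 2 AAC (Asn): third position 2-fold.
Codon 3 GAG (Glu): third position 2-fold.
Codon 4 CTT (Leu): third position 4-fold.
Codon 5 CCC (Pro): third position 4-fold.
Four-fold degenerate third positions: 3.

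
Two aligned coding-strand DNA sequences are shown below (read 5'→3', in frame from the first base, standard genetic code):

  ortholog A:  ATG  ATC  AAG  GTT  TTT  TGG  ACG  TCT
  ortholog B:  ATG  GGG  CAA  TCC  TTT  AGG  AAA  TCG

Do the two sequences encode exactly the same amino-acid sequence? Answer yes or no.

no

Codon 1: ATG Met / ATG Met — identical.
Codon 2: ATC Ile / GGG Gly — nonsynonymous.
Codon 3: AAG Lys / CAA Gln — nonsynonymous.
Codon 4: GTT Val / TCC Ser — nonsynonymous.
Codon 5: TTT Phe / TTT Phe — identical.
Codon 6: TGG Trp / AGG Arg — nonsynonymous.
Codon 7: ACG Thr / AAA Lys — nonsynonymous.
Codon 8: TCT Ser / TCG Ser — synonymous.
Nonsynonymous differences: 5 → different protein.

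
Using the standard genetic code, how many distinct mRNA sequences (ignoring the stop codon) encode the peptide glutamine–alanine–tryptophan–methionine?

Gln: 2 codons.
Ala: 4 codons.
Trp: 1 codon.
Met: 1 codon.
2 × 4 × 1 × 1 = 8.

8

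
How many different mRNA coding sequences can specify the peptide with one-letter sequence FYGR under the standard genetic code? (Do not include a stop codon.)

96

Phe: 2 codons.
Tyr: 2 codons.
Gly: 4 codons.
Arg: 6 codons.
2 × 2 × 4 × 6 = 96.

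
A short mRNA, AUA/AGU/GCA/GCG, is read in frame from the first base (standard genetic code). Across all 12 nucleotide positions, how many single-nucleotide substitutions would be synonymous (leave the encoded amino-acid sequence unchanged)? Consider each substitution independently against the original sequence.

9

Codon 1 (AUA, Ile): 2 synonymous substitutions.
Codon 2 (AGU, Ser): 1 synonymous substitution.
Codon 3 (GCA, Ala): 3 synonymous substitutions.
Codon 4 (GCG, Ala): 3 synonymous substitutions.
Total: 2 + 1 + 3 + 3 = 9.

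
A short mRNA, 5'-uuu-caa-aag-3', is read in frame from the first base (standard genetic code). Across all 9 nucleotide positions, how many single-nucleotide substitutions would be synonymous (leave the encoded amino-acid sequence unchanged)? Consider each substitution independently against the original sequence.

Codon 1 (UUU, Phe): 1 synonymous substitution.
Codon 2 (CAA, Gln): 1 synonymous substitution.
Codon 3 (AAG, Lys): 1 synonymous substitution.
Total: 1 + 1 + 1 = 3.

3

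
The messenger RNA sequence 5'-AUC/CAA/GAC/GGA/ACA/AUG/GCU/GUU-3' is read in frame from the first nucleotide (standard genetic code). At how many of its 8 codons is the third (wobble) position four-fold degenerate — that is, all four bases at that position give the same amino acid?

Codon 1 AUC (Ile): third position 3-fold.
Codon 2 CAA (Gln): third position 2-fold.
Codon 3 GAC (Asp): third position 2-fold.
Codon 4 GGA (Gly): third position 4-fold.
Codon 5 ACA (Thr): third position 4-fold.
Codon 6 AUG (Met): third position 1-fold.
Codon 7 GCU (Ala): third position 4-fold.
Codon 8 GUU (Val): third position 4-fold.
Four-fold degenerate third positions: 4.

4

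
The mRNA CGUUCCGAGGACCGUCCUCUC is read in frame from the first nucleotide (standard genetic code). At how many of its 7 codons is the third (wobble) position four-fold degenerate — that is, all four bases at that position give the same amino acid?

5

Codon 1 CGU (Arg): third position 4-fold.
Codon 2 UCC (Ser): third position 4-fold.
Codon 3 GAG (Glu): third position 2-fold.
Codon 4 GAC (Asp): third position 2-fold.
Codon 5 CGU (Arg): third position 4-fold.
Codon 6 CCU (Pro): third position 4-fold.
Codon 7 CUC (Leu): third position 4-fold.
Four-fold degenerate third positions: 5.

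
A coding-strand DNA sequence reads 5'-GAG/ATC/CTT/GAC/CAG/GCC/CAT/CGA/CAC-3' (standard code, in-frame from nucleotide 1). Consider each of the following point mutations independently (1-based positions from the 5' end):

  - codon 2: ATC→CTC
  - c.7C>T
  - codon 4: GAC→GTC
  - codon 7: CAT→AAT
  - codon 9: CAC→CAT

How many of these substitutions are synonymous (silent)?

Codon 2: ATC (Ile) → CTC (Leu) — missense.
Codon 3: CTT (Leu) → TTT (Phe) — missense.
Codon 4: GAC (Asp) → GTC (Val) — missense.
Codon 7: CAT (His) → AAT (Asn) — missense.
Codon 9: CAC (His) → CAT (His) — synonymous.
Synonymous: 1 of 5.

1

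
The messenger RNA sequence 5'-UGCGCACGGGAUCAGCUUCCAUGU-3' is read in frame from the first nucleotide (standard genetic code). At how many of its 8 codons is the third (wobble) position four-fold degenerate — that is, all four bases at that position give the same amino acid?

Codon 1 UGC (Cys): third position 2-fold.
Codon 2 GCA (Ala): third position 4-fold.
Codon 3 CGG (Arg): third position 4-fold.
Codon 4 GAU (Asp): third position 2-fold.
Codon 5 CAG (Gln): third position 2-fold.
Codon 6 CUU (Leu): third position 4-fold.
Codon 7 CCA (Pro): third position 4-fold.
Codon 8 UGU (Cys): third position 2-fold.
Four-fold degenerate third positions: 4.

4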